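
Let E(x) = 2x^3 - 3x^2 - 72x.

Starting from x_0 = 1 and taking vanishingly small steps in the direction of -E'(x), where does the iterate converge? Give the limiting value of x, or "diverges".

E'(x) = 6(x - 4)(x + 3), so E'(1) = -72.
Gradient descent moves in the -E' direction, i.e. x is increasing.
The nearest critical point in that direction is x = 4, where E'' = 42 > 0 (a local minimum). The iterate converges there.

4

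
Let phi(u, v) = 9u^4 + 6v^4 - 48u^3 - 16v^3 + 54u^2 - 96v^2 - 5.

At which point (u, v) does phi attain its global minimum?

phi(u,v) separates as P(u) + Q(v) − 5, so its minimum is min P + min Q − 5.
P'(u) = 36u(u - 3)(u - 1) vanishes at u ∈ {0, 1, 3}; Q'(v) = 24v(v - 4)(v + 2) vanishes at v ∈ {-2, 0, 4}.
Local minima of P (where P''>0): P(0)=0, P(3)=-81. Local minima of Q: Q(-2)=-160, Q(4)=-1024.
So the global minimum of phi is P(3) + Q(4) − 5 = -81 − 1024 − 5 = -1110, attained at (3, 4).

(3, 4)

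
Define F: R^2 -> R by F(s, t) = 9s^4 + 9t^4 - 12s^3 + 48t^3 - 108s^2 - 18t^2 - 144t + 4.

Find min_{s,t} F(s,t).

F(s,t) separates as P(s) + Q(t) + 4, so its minimum is min P + min Q + 4.
P'(s) = 36s(s - 3)(s + 2) vanishes at s ∈ {-2, 0, 3}; Q'(t) = 36(t - 1)(t + 1)(t + 4) vanishes at t ∈ {-4, -1, 1}.
Local minima of P (where P''>0): P(-2)=-192, P(3)=-567. Local minima of Q: Q(-4)=-480, Q(1)=-105.
So the global minimum of F is P(3) + Q(-4) + 4 = -567 − 480 + 4 = -1043, attained at (3, -4).

-1043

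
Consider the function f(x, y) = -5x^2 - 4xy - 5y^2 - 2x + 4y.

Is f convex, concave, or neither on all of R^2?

concave

f is quadratic, so its Hessian is the constant matrix H = [[-10, -4], [-4, -10]].
det(H) = 84, tr(H) = -20.
det(H) > 0 and tr(H) < 0, so H is negative definite everywhere: concave.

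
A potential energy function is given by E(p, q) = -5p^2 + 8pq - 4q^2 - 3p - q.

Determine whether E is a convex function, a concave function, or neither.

concave

E is quadratic, so its Hessian is the constant matrix H = [[-10, 8], [8, -8]].
det(H) = 16, tr(H) = -18.
det(H) > 0 and tr(H) < 0, so H is negative definite everywhere: concave.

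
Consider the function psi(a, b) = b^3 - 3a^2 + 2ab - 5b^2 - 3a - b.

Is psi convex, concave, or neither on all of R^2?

neither

The term b^3 is cubic, so the Hessian is not constant.
∂²psi/∂b² = 6b - 10, which takes both signs as b varies (negative for sufficiently negative b). A diagonal entry of the Hessian changing sign means the Hessian is neither positive- nor negative-semidefinite on all of R^2.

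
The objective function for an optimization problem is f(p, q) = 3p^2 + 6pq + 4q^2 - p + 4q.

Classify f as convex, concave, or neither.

convex

f is quadratic, so its Hessian is the constant matrix H = [[6, 6], [6, 8]].
det(H) = 12, tr(H) = 14.
det(H) > 0 and tr(H) > 0, so H is positive definite everywhere: convex.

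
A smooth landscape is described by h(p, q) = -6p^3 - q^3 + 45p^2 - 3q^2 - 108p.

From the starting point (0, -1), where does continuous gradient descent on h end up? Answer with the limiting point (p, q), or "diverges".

h is separable, so gradient descent decouples: p follows -∂h/∂p, q follows -∂h/∂q.
∂h/∂p = -18(p - 3)(p - 2); at p=0 this is -108, so p increases.
∂h/∂q = -3q(q + 2); at q=-1 this is 3, so q decreases.
p converges to its nearest critical value 2 (a local min of the p-part); q converges to -2. The iterate converges to (2, -2).

(2, -2)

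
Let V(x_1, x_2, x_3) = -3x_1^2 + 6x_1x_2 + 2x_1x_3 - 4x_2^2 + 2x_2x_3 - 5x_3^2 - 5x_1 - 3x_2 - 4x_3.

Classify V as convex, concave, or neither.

V is quadratic, so its Hessian is the constant matrix H = [[-6, 6, 2], [6, -8, 2], [2, 2, -10]].
Leading principal minors: -6, 12, -16.
Signs alternate −, +, − ⇒ H ≺ 0 ⇒ concave.

concave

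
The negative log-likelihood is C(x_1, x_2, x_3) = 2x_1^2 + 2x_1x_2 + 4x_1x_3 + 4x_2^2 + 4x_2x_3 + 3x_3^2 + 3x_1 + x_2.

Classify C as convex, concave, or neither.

C is quadratic, so its Hessian is the constant matrix H = [[4, 2, 4], [2, 8, 4], [4, 4, 6]].
Leading principal minors: 4, 28, 40.
All positive ⇒ H ≻ 0 ⇒ convex.

convex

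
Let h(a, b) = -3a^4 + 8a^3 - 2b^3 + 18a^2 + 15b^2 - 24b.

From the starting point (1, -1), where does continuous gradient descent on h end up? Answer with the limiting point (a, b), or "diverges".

h is separable, so gradient descent decouples: a follows -∂h/∂a, b follows -∂h/∂b.
∂h/∂a = -12a(a - 3)(a + 1); at a=1 this is 48, so a decreases.
∂h/∂b = -6(b - 4)(b - 1); at b=-1 this is -60, so b increases.
a converges to its nearest critical value 0 (a local min of the a-part); b converges to 1. The iterate converges to (0, 1).

(0, 1)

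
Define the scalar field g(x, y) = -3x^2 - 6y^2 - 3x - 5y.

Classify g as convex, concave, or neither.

g is quadratic, so its Hessian is the constant matrix H = [[-6, 0], [0, -12]].
det(H) = 72, tr(H) = -18.
det(H) > 0 and tr(H) < 0, so H is negative definite everywhere: concave.

concave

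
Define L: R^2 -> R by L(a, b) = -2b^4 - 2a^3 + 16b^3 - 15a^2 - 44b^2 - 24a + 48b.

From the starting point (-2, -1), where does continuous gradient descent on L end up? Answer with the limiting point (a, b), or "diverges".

L is separable, so gradient descent decouples: a follows -∂L/∂a, b follows -∂L/∂b.
∂L/∂a = -6(a + 1)(a + 4); at a=-2 this is 12, so a decreases.
∂L/∂b = -8(b - 3)(b - 2)(b - 1); at b=-1 this is 192, so b decreases.
The b-coordinate has no critical point in that direction and runs off to infinity.

diverges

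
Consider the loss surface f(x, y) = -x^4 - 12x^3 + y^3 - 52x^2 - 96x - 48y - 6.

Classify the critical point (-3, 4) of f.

The mixed partial ∂²f/∂x∂y is 0, so the Hessian at any point is diag(f_xx, f_yy) = diag(-4(3x^2 + 18x + 26), 6y).
At (-3, 4): H = diag(4, 24).
Both eigenvalues are positive, so H is positive definite: a local minimum.

local minimum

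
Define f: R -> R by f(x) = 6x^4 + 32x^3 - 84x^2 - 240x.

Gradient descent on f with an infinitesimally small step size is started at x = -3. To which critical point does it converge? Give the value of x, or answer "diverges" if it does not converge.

f'(x) = 24(x - 2)(x + 1)(x + 5), so f'(-3) = 480.
Gradient descent moves in the -f' direction, i.e. x is decreasing.
The nearest critical point in that direction is x = -5, where f'' = 672 > 0 (a local minimum). The iterate converges there.

-5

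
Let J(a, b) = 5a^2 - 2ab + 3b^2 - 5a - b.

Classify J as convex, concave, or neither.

J is quadratic, so its Hessian is the constant matrix H = [[10, -2], [-2, 6]].
det(H) = 56, tr(H) = 16.
det(H) > 0 and tr(H) > 0, so H is positive definite everywhere: convex.

convex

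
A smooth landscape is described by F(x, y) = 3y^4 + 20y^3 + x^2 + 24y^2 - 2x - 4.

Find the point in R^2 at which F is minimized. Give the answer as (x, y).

F(x,y) separates as P(x) + Q(y) − 4, so its minimum is min P + min Q − 4.
P'(x) = 2x - 2 vanishes at x ∈ {1}; Q'(y) = 12y(y + 1)(y + 4) vanishes at y ∈ {-4, -1, 0}.
Local minima of P (where P''>0): P(1)=-1. Local minima of Q: Q(-4)=-128, Q(0)=0.
So the global minimum of F is P(1) + Q(-4) − 4 = -1 − 128 − 4 = -133, attained at (1, -4).

(1, -4)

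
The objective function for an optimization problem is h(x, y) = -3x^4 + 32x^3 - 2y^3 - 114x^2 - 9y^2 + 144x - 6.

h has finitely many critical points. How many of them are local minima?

1

h separates as a function of x plus a function of y, so ∇h=0 decouples.
∂h/∂x = -12(x - 4)(x - 3)(x - 1) = 0 at x ∈ {1, 3, 4}; ∂h/∂y = -6y(y + 3) = 0 at y ∈ {-3, 0}.
The Hessian is diagonal: diag(h_xx, h_yy). Second derivatives: h_xx(1)=-72, h_xx(3)=24, h_xx(4)=-36; h_yy(-3)=18, h_yy(0)=-18.
Local minima occur where both diagonal entries positive: (3, -3). Count: 1.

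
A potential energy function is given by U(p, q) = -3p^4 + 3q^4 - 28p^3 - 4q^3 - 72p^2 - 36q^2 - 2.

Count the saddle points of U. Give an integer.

U separates as a function of p plus a function of q, so ∇U=0 decouples.
∂U/∂p = -12p(p + 3)(p + 4) = 0 at p ∈ {-4, -3, 0}; ∂U/∂q = 12q(q - 3)(q + 2) = 0 at q ∈ {-2, 0, 3}.
The Hessian is diagonal: diag(U_pp, U_qq). Second derivatives: U_pp(-4)=-48, U_pp(-3)=36, U_pp(0)=-144; U_qq(-2)=120, U_qq(0)=-72, U_qq(3)=180.
Saddle points occur where the two diagonal entries have opposite signs: (-4, -2), (-4, 3), (-3, 0), (0, -2), (0, 3). Count: 5.

5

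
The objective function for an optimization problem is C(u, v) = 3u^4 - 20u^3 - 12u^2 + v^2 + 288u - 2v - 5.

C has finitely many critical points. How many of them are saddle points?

1

C separates as a function of u plus a function of v, so ∇C=0 decouples.
∂C/∂u = 12(u - 4)(u - 3)(u + 2) = 0 at u ∈ {-2, 3, 4}; ∂C/∂v = 2(v - 1) = 0 at v ∈ {1}.
The Hessian is diagonal: diag(C_uu, C_vv). Second derivatives: C_uu(-2)=360, C_uu(3)=-60, C_uu(4)=72; C_vv(1)=2.
Saddle points occur where the two diagonal entries have opposite signs: (3, 1). Count: 1.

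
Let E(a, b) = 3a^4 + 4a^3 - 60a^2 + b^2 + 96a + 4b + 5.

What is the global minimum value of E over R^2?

-831

E(a,b) separates as P(a) + Q(b) + 5, so its minimum is min P + min Q + 5.
P'(a) = 12(a - 2)(a - 1)(a + 4) vanishes at a ∈ {-4, 1, 2}; Q'(b) = 2b + 4 vanishes at b ∈ {-2}.
Local minima of P (where P''>0): P(-4)=-832, P(2)=32. Local minima of Q: Q(-2)=-4.
So the global minimum of E is P(-4) + Q(-2) + 5 = -832 − 4 + 5 = -831, attained at (-4, -2).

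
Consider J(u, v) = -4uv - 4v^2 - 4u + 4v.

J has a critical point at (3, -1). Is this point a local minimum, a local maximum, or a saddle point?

saddle point

The Hessian of J is constant: H = [[0, -4], [-4, -8]].
det(H) = 0·(-8) − (-4)² = -16.
Since det(H) < 0, H is indefinite and the critical point is a saddle point.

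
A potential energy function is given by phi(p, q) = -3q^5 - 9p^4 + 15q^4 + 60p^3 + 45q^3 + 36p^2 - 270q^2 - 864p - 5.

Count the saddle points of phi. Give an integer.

phi separates as a function of p plus a function of q, so ∇phi=0 decouples.
∂phi/∂p = -36(p - 4)(p - 3)(p + 2) = 0 at p ∈ {-2, 3, 4}; ∂phi/∂q = -15q(q - 4)(q - 3)(q + 3) = 0 at q ∈ {-3, 0, 3, 4}.
The Hessian is diagonal: diag(phi_pp, phi_qq). Second derivatives: phi_pp(-2)=-1080, phi_pp(3)=180, phi_pp(4)=-216; phi_qq(-3)=1890, phi_qq(0)=-540, phi_qq(3)=270, phi_qq(4)=-420.
Saddle points occur where the two diagonal entries have opposite signs: (-2, -3), (-2, 3), (3, 0), (3, 4), (4, -3), (4, 3). Count: 6.

6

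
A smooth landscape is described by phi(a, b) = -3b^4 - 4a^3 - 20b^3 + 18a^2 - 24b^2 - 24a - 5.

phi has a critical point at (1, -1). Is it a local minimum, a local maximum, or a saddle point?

local minimum

The mixed partial ∂²phi/∂a∂b is 0, so the Hessian at any point is diag(phi_aa, phi_bb) = diag(12(-2a + 3), -12(3b^2 + 10b + 4)).
At (1, -1): H = diag(12, 36).
Both eigenvalues are positive, so H is positive definite: a local minimum.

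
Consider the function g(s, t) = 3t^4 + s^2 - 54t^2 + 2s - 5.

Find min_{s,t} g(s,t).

-249

g(s,t) separates as P(s) + Q(t) − 5, so its minimum is min P + min Q − 5.
P'(s) = 2s + 2 vanishes at s ∈ {-1}; Q'(t) = 12t(t - 3)(t + 3) vanishes at t ∈ {-3, 0, 3}.
Local minima of P (where P''>0): P(-1)=-1. Local minima of Q: Q(-3)=-243, Q(3)=-243.
So the global minimum of g is P(-1) + Q(-3) − 5 = -1 − 243 − 5 = -249, attained at (-1, -3).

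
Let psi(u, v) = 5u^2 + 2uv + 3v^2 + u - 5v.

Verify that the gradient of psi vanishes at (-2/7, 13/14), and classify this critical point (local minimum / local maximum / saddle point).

local minimum

∇psi = (10u + 2v + 1, 2u + 6v - 5); substituting (-2/7, 13/14) gives ∇psi = (0, 0), so (-2/7, 13/14) is indeed a critical point.
The Hessian of psi is constant: H = [[10, 2], [2, 6]].
det(H) = 10·6 − 2² = 56.
det(H) > 0 and tr(H) = 16 > 0, so H is positive definite and the point is a local minimum.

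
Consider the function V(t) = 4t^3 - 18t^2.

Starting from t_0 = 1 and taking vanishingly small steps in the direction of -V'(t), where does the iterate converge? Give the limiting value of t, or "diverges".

3

V'(t) = 12t(t - 3), so V'(1) = -24.
Gradient descent moves in the -V' direction, i.e. t is increasing.
The nearest critical point in that direction is t = 3, where V'' = 36 > 0 (a local minimum). The iterate converges there.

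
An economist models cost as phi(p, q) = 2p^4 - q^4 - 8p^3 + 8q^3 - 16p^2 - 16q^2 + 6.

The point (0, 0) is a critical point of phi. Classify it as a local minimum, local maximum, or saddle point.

local maximum

The mixed partial ∂²phi/∂p∂q is 0, so the Hessian at any point is diag(phi_pp, phi_qq) = diag(8(3p^2 - 6p - 4), 4(-3q^2 + 12q - 8)).
At (0, 0): H = diag(-32, -32).
Both eigenvalues are negative, so H is negative definite: a local maximum.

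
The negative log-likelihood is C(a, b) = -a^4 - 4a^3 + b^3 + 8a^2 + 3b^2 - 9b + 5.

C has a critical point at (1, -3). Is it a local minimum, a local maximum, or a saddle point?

The mixed partial ∂²C/∂a∂b is 0, so the Hessian at any point is diag(C_aa, C_bb) = diag(4(-3a^2 - 6a + 4), 6(b + 1)).
At (1, -3): H = diag(-20, -12).
Both eigenvalues are negative, so H is negative definite: a local maximum.

local maximum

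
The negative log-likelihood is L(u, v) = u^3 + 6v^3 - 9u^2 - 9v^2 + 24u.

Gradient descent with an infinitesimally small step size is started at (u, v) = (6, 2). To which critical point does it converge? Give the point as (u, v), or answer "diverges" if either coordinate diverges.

L is separable, so gradient descent decouples: u follows -∂L/∂u, v follows -∂L/∂v.
∂L/∂u = 3(u - 4)(u - 2); at u=6 this is 24, so u decreases.
∂L/∂v = 18v(v - 1); at v=2 this is 36, so v decreases.
u converges to its nearest critical value 4 (a local min of the u-part); v converges to 1. The iterate converges to (4, 1).

(4, 1)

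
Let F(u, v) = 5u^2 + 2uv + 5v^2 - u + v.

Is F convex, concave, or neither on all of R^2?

convex

F is quadratic, so its Hessian is the constant matrix H = [[10, 2], [2, 10]].
det(H) = 96, tr(H) = 20.
det(H) > 0 and tr(H) > 0, so H is positive definite everywhere: convex.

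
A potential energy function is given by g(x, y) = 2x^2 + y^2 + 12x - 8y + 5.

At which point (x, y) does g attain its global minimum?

(-3, 4)

g(x,y) separates as P(x) + Q(y) + 5, so its minimum is min P + min Q + 5.
P'(x) = 4x + 12 vanishes at x ∈ {-3}; Q'(y) = 2y - 8 vanishes at y ∈ {4}.
Local minima of P (where P''>0): P(-3)=-18. Local minima of Q: Q(4)=-16.
So the global minimum of g is P(-3) + Q(4) + 5 = -18 − 16 + 5 = -29, attained at (-3, 4).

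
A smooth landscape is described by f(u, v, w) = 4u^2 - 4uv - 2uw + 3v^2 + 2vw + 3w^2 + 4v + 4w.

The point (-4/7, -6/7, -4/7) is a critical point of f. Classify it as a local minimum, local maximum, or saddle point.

The Hessian is constant: H = [[8, -4, -2], [-4, 6, 2], [-2, 2, 6]].
Leading principal minors: Δ₁ = 8, Δ₂ = 32, Δ₃ = 168.
All leading minors are positive, so H is positive definite: a local minimum.

local minimum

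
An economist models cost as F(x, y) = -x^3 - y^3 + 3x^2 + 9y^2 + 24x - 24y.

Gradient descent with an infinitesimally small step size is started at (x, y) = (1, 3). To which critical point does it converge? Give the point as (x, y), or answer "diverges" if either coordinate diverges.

F is separable, so gradient descent decouples: x follows -∂F/∂x, y follows -∂F/∂y.
∂F/∂x = -3(x - 4)(x + 2); at x=1 this is 27, so x decreases.
∂F/∂y = -3(y - 4)(y - 2); at y=3 this is 3, so y decreases.
x converges to its nearest critical value -2 (a local min of the x-part); y converges to 2. The iterate converges to (-2, 2).

(-2, 2)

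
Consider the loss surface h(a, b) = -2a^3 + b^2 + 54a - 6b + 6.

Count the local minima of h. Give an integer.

1

h separates as a function of a plus a function of b, so ∇h=0 decouples.
∂h/∂a = -6(a - 3)(a + 3) = 0 at a ∈ {-3, 3}; ∂h/∂b = 2(b - 3) = 0 at b ∈ {3}.
The Hessian is diagonal: diag(h_aa, h_bb). Second derivatives: h_aa(-3)=36, h_aa(3)=-36; h_bb(3)=2.
Local minima occur where both diagonal entries positive: (-3, 3). Count: 1.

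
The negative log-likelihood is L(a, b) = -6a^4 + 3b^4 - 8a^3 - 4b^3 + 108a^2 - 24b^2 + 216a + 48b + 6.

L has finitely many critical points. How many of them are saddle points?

L separates as a function of a plus a function of b, so ∇L=0 decouples.
∂L/∂a = -24(a - 3)(a + 1)(a + 3) = 0 at a ∈ {-3, -1, 3}; ∂L/∂b = 12(b - 2)(b - 1)(b + 2) = 0 at b ∈ {-2, 1, 2}.
The Hessian is diagonal: diag(L_aa, L_bb). Second derivatives: L_aa(-3)=-288, L_aa(-1)=192, L_aa(3)=-576; L_bb(-2)=144, L_bb(1)=-36, L_bb(2)=48.
Saddle points occur where the two diagonal entries have opposite signs: (-3, -2), (-3, 2), (-1, 1), (3, -2), (3, 2). Count: 5.

5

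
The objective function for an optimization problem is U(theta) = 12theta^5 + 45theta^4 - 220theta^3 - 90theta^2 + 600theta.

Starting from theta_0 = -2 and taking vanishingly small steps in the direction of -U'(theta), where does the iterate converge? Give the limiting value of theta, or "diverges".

-1

U'(theta) = 60(theta - 2)(theta - 1)(theta + 1)(theta + 5), so U'(-2) = -2160.
Gradient descent moves in the -U' direction, i.e. theta is increasing.
The nearest critical point in that direction is theta = -1, where U'' = 1440 > 0 (a local minimum). The iterate converges there.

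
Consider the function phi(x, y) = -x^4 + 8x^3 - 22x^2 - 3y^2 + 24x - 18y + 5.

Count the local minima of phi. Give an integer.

phi separates as a function of x plus a function of y, so ∇phi=0 decouples.
∂phi/∂x = -4(x - 3)(x - 2)(x - 1) = 0 at x ∈ {1, 2, 3}; ∂phi/∂y = -6(y + 3) = 0 at y ∈ {-3}.
The Hessian is diagonal: diag(phi_xx, phi_yy). Second derivatives: phi_xx(1)=-8, phi_xx(2)=4, phi_xx(3)=-8; phi_yy(-3)=-6.
Local minima occur where both diagonal entries positive: none. Count: 0.

0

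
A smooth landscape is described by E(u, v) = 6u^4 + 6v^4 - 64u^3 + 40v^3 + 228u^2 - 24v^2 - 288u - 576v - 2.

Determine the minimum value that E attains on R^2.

E(u,v) separates as P(u) + Q(v) − 2, so its minimum is min P + min Q − 2.
P'(u) = 24(u - 4)(u - 3)(u - 1) vanishes at u ∈ {1, 3, 4}; Q'(v) = 24(v - 2)(v + 3)(v + 4) vanishes at v ∈ {-4, -3, 2}.
Local minima of P (where P''>0): P(1)=-118, P(4)=-64. Local minima of Q: Q(-4)=896, Q(2)=-832.
So the global minimum of E is P(1) + Q(2) − 2 = -118 − 832 − 2 = -952, attained at (1, 2).

-952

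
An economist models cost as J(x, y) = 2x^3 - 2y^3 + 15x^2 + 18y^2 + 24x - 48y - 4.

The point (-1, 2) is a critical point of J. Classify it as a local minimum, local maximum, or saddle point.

The mixed partial ∂²J/∂x∂y is 0, so the Hessian at any point is diag(J_xx, J_yy) = diag(6(2x + 5), 12(-y + 3)).
At (-1, 2): H = diag(18, 12).
Both eigenvalues are positive, so H is positive definite: a local minimum.

local minimum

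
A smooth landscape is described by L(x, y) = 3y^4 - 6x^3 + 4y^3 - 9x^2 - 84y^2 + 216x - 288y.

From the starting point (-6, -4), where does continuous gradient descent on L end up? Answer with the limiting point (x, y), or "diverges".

(-4, -3)

L is separable, so gradient descent decouples: x follows -∂L/∂x, y follows -∂L/∂y.
∂L/∂x = -18(x - 3)(x + 4); at x=-6 this is -324, so x increases.
∂L/∂y = 12(y - 4)(y + 2)(y + 3); at y=-4 this is -192, so y increases.
x converges to its nearest critical value -4 (a local min of the x-part); y converges to -3. The iterate converges to (-4, -3).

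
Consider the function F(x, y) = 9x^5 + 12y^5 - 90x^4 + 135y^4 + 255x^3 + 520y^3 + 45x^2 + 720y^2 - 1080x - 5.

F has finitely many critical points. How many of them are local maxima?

F separates as a function of x plus a function of y, so ∇F=0 decouples.
∂F/∂x = 45(x - 4)(x - 3)(x - 2)(x + 1) = 0 at x ∈ {-1, 2, 3, 4}; ∂F/∂y = 60y(y + 2)(y + 3)(y + 4) = 0 at y ∈ {-4, -3, -2, 0}.
The Hessian is diagonal: diag(F_xx, F_yy). Second derivatives: F_xx(-1)=-2700, F_xx(2)=270, F_xx(3)=-180, F_xx(4)=450; F_yy(-4)=-480, F_yy(-3)=180, F_yy(-2)=-240, F_yy(0)=1440.
Local maxima occur where both diagonal entries negative: (-1, -4), (-1, -2), (3, -4), (3, -2). Count: 4.

4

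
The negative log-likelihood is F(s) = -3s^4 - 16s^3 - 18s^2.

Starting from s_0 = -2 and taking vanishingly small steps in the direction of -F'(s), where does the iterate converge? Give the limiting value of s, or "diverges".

F'(s) = -12s(s + 1)(s + 3), so F'(-2) = -24.
Gradient descent moves in the -F' direction, i.e. s is increasing.
The nearest critical point in that direction is s = -1, where F'' = 24 > 0 (a local minimum). The iterate converges there.

-1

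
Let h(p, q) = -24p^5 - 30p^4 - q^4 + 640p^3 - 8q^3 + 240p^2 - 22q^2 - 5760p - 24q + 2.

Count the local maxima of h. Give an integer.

4

h separates as a function of p plus a function of q, so ∇h=0 decouples.
∂h/∂p = -120(p - 3)(p - 2)(p + 2)(p + 4) = 0 at p ∈ {-4, -2, 2, 3}; ∂h/∂q = -4(q + 1)(q + 2)(q + 3) = 0 at q ∈ {-3, -2, -1}.
The Hessian is diagonal: diag(h_pp, h_qq). Second derivatives: h_pp(-4)=10080, h_pp(-2)=-4800, h_pp(2)=2880, h_pp(3)=-4200; h_qq(-3)=-8, h_qq(-2)=4, h_qq(-1)=-8.
Local maxima occur where both diagonal entries negative: (-2, -3), (-2, -1), (3, -3), (3, -1). Count: 4.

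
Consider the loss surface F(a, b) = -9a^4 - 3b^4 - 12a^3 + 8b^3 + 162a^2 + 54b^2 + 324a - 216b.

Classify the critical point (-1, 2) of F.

The mixed partial ∂²F/∂a∂b is 0, so the Hessian at any point is diag(F_aa, F_bb) = diag(36(-3a^2 - 2a + 9), 12(-3b^2 + 4b + 9)).
At (-1, 2): H = diag(288, 60).
Both eigenvalues are positive, so H is positive definite: a local minimum.

local minimum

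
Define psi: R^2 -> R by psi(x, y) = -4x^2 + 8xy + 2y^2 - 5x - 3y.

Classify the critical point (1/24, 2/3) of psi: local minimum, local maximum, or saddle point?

saddle point

The Hessian of psi is constant: H = [[-8, 8], [8, 4]].
det(H) = (-8)·4 − 8² = -96.
Since det(H) < 0, H is indefinite and the critical point is a saddle point.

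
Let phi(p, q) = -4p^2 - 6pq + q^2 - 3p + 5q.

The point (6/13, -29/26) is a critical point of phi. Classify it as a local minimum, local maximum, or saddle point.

The Hessian of phi is constant: H = [[-8, -6], [-6, 2]].
det(H) = (-8)·2 − (-6)² = -52.
Since det(H) < 0, H is indefinite and the critical point is a saddle point.

saddle point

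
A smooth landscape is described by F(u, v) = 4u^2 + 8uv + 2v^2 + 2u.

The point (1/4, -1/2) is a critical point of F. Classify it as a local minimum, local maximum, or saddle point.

The Hessian of F is constant: H = [[8, 8], [8, 4]].
det(H) = 8·4 − 8² = -32.
Since det(H) < 0, H is indefinite and the critical point is a saddle point.

saddle point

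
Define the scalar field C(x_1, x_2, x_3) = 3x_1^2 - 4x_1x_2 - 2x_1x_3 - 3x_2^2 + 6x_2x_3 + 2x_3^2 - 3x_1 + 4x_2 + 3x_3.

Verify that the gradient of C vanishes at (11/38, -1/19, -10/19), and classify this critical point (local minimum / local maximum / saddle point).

∇C = (6x_1 - 4x_2 - 2x_3 - 3, -4x_1 - 6x_2 + 6x_3 + 4, -2x_1 + 6x_2 + 4x_3 + 3); substituting (11/38, -1/19, -10/19) gives ∇C = (0, 0, 0), so (11/38, -1/19, -10/19) is indeed a critical point.
The Hessian is constant: H = [[6, -4, -2], [-4, -6, 6], [-2, 6, 4]].
Leading principal minors: Δ₁ = 6, Δ₂ = -52, Δ₃ = -304.
The minors fit neither the all-positive nor the alternating-sign pattern, so H is indefinite: a saddle point.

saddle point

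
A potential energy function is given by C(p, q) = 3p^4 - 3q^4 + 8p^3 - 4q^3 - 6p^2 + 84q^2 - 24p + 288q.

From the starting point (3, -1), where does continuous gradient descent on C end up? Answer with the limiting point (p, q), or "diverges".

C is separable, so gradient descent decouples: p follows -∂C/∂p, q follows -∂C/∂q.
∂C/∂p = 12(p - 1)(p + 1)(p + 2); at p=3 this is 480, so p decreases.
∂C/∂q = -12(q - 4)(q + 2)(q + 3); at q=-1 this is 120, so q decreases.
p converges to its nearest critical value 1 (a local min of the p-part); q converges to -2. The iterate converges to (1, -2).

(1, -2)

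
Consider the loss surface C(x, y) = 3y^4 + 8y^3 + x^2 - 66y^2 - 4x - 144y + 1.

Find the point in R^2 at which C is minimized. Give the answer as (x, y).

(2, 3)

C(x,y) separates as P(x) + Q(y) + 1, so its minimum is min P + min Q + 1.
P'(x) = 2x - 4 vanishes at x ∈ {2}; Q'(y) = 12(y - 3)(y + 1)(y + 4) vanishes at y ∈ {-4, -1, 3}.
Local minima of P (where P''>0): P(2)=-4. Local minima of Q: Q(-4)=-224, Q(3)=-567.
So the global minimum of C is P(2) + Q(3) + 1 = -4 − 567 + 1 = -570, attained at (2, 3).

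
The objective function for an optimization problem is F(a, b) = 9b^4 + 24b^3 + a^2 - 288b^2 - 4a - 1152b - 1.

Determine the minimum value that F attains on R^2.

F(a,b) separates as P(a) + Q(b) − 1, so its minimum is min P + min Q − 1.
P'(a) = 2a - 4 vanishes at a ∈ {2}; Q'(b) = 36(b - 4)(b + 2)(b + 4) vanishes at b ∈ {-4, -2, 4}.
Local minima of P (where P''>0): P(2)=-4. Local minima of Q: Q(-4)=768, Q(4)=-5376.
So the global minimum of F is P(2) + Q(4) − 1 = -4 − 5376 − 1 = -5381, attained at (2, 4).

-5381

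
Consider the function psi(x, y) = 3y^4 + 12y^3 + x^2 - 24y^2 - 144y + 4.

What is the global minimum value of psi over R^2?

psi(x,y) separates as P(x) + Q(y) + 4, so its minimum is min P + min Q + 4.
P'(x) = 2x vanishes at x ∈ {0}; Q'(y) = 12(y - 2)(y + 2)(y + 3) vanishes at y ∈ {-3, -2, 2}.
Local minima of P (where P''>0): P(0)=0. Local minima of Q: Q(-3)=135, Q(2)=-240.
So the global minimum of psi is P(0) + Q(2) + 4 = 0 − 240 + 4 = -236, attained at (0, 2).

-236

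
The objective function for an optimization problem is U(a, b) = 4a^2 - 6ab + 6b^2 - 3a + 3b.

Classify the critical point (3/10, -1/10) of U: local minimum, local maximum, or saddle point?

The Hessian of U is constant: H = [[8, -6], [-6, 12]].
det(H) = 8·12 − (-6)² = 60.
det(H) > 0 and tr(H) = 20 > 0, so H is positive definite and the point is a local minimum.

local minimum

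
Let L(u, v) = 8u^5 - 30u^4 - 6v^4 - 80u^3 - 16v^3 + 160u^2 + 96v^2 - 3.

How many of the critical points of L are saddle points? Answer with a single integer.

6

L separates as a function of u plus a function of v, so ∇L=0 decouples.
∂L/∂u = 40u(u - 4)(u - 1)(u + 2) = 0 at u ∈ {-2, 0, 1, 4}; ∂L/∂v = -24v(v - 2)(v + 4) = 0 at v ∈ {-4, 0, 2}.
The Hessian is diagonal: diag(L_uu, L_vv). Second derivatives: L_uu(-2)=-1440, L_uu(0)=320, L_uu(1)=-360, L_uu(4)=2880; L_vv(-4)=-576, L_vv(0)=192, L_vv(2)=-288.
Saddle points occur where the two diagonal entries have opposite signs: (-2, 0), (0, -4), (0, 2), (1, 0), (4, -4), (4, 2). Count: 6.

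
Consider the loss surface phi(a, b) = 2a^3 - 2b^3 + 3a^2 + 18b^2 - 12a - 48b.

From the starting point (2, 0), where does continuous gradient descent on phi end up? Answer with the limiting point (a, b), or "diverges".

phi is separable, so gradient descent decouples: a follows -∂phi/∂a, b follows -∂phi/∂b.
∂phi/∂a = 6(a - 1)(a + 2); at a=2 this is 24, so a decreases.
∂phi/∂b = -6(b - 4)(b - 2); at b=0 this is -48, so b increases.
a converges to its nearest critical value 1 (a local min of the a-part); b converges to 2. The iterate converges to (1, 2).

(1, 2)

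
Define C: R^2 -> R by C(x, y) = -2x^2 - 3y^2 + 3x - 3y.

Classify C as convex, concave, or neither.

concave

C is quadratic, so its Hessian is the constant matrix H = [[-4, 0], [0, -6]].
det(H) = 24, tr(H) = -10.
det(H) > 0 and tr(H) < 0, so H is negative definite everywhere: concave.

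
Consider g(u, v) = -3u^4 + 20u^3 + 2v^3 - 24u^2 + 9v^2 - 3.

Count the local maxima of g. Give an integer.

g separates as a function of u plus a function of v, so ∇g=0 decouples.
∂g/∂u = -12u(u - 4)(u - 1) = 0 at u ∈ {0, 1, 4}; ∂g/∂v = 6v(v + 3) = 0 at v ∈ {-3, 0}.
The Hessian is diagonal: diag(g_uu, g_vv). Second derivatives: g_uu(0)=-48, g_uu(1)=36, g_uu(4)=-144; g_vv(-3)=-18, g_vv(0)=18.
Local maxima occur where both diagonal entries negative: (0, -3), (4, -3). Count: 2.

2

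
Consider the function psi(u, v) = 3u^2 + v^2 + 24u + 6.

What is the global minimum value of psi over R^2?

-42

psi(u,v) separates as P(u) + Q(v) + 6, so its minimum is min P + min Q + 6.
P'(u) = 6u + 24 vanishes at u ∈ {-4}; Q'(v) = 2v vanishes at v ∈ {0}.
Local minima of P (where P''>0): P(-4)=-48. Local minima of Q: Q(0)=0.
So the global minimum of psi is P(-4) + Q(0) + 6 = -48 + 0 + 6 = -42, attained at (-4, 0).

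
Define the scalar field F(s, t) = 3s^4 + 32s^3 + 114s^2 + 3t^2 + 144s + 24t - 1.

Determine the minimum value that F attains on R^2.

-108

F(s,t) separates as P(s) + Q(t) − 1, so its minimum is min P + min Q − 1.
P'(s) = 12(s + 1)(s + 3)(s + 4) vanishes at s ∈ {-4, -3, -1}; Q'(t) = 6(t + 4) vanishes at t ∈ {-4}.
Local minima of P (where P''>0): P(-4)=-32, P(-1)=-59. Local minima of Q: Q(-4)=-48.
So the global minimum of F is P(-1) + Q(-4) − 1 = -59 − 48 − 1 = -108, attained at (-1, -4).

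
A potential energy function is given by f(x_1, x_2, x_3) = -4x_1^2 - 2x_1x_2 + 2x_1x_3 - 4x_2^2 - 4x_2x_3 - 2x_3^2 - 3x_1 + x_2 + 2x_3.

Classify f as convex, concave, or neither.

f is quadratic, so its Hessian is the constant matrix H = [[-8, -2, 2], [-2, -8, -4], [2, -4, -4]].
Leading principal minors: -8, 60, -48.
Signs alternate −, +, − ⇒ H ≺ 0 ⇒ concave.

concave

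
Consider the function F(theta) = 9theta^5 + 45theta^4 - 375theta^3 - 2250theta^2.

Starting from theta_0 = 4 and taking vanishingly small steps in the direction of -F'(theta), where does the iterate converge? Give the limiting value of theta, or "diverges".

5

F'(theta) = 45theta(theta - 5)(theta + 4)(theta + 5), so F'(4) = -12960.
Gradient descent moves in the -F' direction, i.e. theta is increasing.
The nearest critical point in that direction is theta = 5, where F'' = 20250 > 0 (a local minimum). The iterate converges there.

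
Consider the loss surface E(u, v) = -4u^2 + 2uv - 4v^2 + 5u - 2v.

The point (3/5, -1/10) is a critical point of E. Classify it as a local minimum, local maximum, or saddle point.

local maximum

The Hessian of E is constant: H = [[-8, 2], [2, -8]].
det(H) = (-8)·(-8) − 2² = 60.
det(H) > 0 and tr(H) = -16 < 0, so H is negative definite and the point is a local maximum.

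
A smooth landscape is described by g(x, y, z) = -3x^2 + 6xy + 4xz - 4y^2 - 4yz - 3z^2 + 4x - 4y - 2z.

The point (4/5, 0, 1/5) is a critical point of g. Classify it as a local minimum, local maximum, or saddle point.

The Hessian is constant: H = [[-6, 6, 4], [6, -8, -4], [4, -4, -6]].
Leading principal minors: Δ₁ = -6, Δ₂ = 12, Δ₃ = -40.
The minors alternate sign starting negative (−, +, −), so H is negative definite: a local maximum.

local maximum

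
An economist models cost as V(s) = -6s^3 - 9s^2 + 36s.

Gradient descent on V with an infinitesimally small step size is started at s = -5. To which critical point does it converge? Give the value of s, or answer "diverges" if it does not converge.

V'(s) = -18(s - 1)(s + 2), so V'(-5) = -324.
Gradient descent moves in the -V' direction, i.e. s is increasing.
The nearest critical point in that direction is s = -2, where V'' = 54 > 0 (a local minimum). The iterate converges there.

-2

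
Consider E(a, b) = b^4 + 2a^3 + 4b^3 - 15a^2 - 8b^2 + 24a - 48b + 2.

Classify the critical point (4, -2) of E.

saddle point

The mixed partial ∂²E/∂a∂b is 0, so the Hessian at any point is diag(E_aa, E_bb) = diag(6(2a - 5), 4(3b^2 + 6b - 4)).
At (4, -2): H = diag(18, -16).
The eigenvalues have opposite signs, so H is indefinite: a saddle point.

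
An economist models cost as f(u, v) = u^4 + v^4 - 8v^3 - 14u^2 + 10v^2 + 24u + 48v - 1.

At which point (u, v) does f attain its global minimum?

f(u,v) separates as P(u) + Q(v) − 1, so its minimum is min P + min Q − 1.
P'(u) = 4(u - 2)(u - 1)(u + 3) vanishes at u ∈ {-3, 1, 2}; Q'(v) = 4(v - 4)(v - 3)(v + 1) vanishes at v ∈ {-1, 3, 4}.
Local minima of P (where P''>0): P(-3)=-117, P(2)=8. Local minima of Q: Q(-1)=-29, Q(4)=96.
So the global minimum of f is P(-3) + Q(-1) − 1 = -117 − 29 − 1 = -147, attained at (-3, -1).

(-3, -1)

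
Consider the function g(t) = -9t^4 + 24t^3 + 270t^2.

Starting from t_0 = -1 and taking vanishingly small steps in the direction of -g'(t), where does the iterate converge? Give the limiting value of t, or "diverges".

g'(t) = -36t(t - 5)(t + 3), so g'(-1) = -432.
Gradient descent moves in the -g' direction, i.e. t is increasing.
The nearest critical point in that direction is t = 0, where g'' = 540 > 0 (a local minimum). The iterate converges there.

0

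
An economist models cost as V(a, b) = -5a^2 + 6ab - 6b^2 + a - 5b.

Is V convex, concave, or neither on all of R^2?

V is quadratic, so its Hessian is the constant matrix H = [[-10, 6], [6, -12]].
det(H) = 84, tr(H) = -22.
det(H) > 0 and tr(H) < 0, so H is negative definite everywhere: concave.

concave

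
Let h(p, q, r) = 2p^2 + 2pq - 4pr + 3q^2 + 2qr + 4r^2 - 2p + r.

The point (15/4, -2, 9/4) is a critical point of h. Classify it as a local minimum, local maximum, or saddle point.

The Hessian is constant: H = [[4, 2, -4], [2, 6, 2], [-4, 2, 8]].
Leading principal minors: Δ₁ = 4, Δ₂ = 20, Δ₃ = 16.
All leading minors are positive, so H is positive definite: a local minimum.

local minimum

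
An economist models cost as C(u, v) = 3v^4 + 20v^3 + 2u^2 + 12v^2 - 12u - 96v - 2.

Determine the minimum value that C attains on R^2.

-81

C(u,v) separates as P(u) + Q(v) − 2, so its minimum is min P + min Q − 2.
P'(u) = 4u - 12 vanishes at u ∈ {3}; Q'(v) = 12(v - 1)(v + 2)(v + 4) vanishes at v ∈ {-4, -2, 1}.
Local minima of P (where P''>0): P(3)=-18. Local minima of Q: Q(-4)=64, Q(1)=-61.
So the global minimum of C is P(3) + Q(1) − 2 = -18 − 61 − 2 = -81, attained at (3, 1).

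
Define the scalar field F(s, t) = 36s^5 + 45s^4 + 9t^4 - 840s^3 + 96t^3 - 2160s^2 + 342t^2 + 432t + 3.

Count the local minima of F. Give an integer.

4

F separates as a function of s plus a function of t, so ∇F=0 decouples.
∂F/∂s = 180s(s - 4)(s + 2)(s + 3) = 0 at s ∈ {-3, -2, 0, 4}; ∂F/∂t = 36(t + 1)(t + 3)(t + 4) = 0 at t ∈ {-4, -3, -1}.
The Hessian is diagonal: diag(F_ss, F_tt). Second derivatives: F_ss(-3)=-3780, F_ss(-2)=2160, F_ss(0)=-4320, F_ss(4)=30240; F_tt(-4)=108, F_tt(-3)=-72, F_tt(-1)=216.
Local minima occur where both diagonal entries positive: (-2, -4), (-2, -1), (4, -4), (4, -1). Count: 4.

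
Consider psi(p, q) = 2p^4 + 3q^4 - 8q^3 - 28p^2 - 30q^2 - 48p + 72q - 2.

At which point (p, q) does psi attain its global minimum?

(3, -2)

psi(p,q) separates as A(p) + B(q) − 2, so its minimum is min A + min B − 2.
A'(p) = 8(p - 3)(p + 1)(p + 2) vanishes at p ∈ {-2, -1, 3}; B'(q) = 12(q - 3)(q - 1)(q + 2) vanishes at q ∈ {-2, 1, 3}.
Local minima of A (where A''>0): A(-2)=16, A(3)=-234. Local minima of B: B(-2)=-152, B(3)=-27.
So the global minimum of psi is A(3) + B(-2) − 2 = -234 − 152 − 2 = -388, attained at (3, -2).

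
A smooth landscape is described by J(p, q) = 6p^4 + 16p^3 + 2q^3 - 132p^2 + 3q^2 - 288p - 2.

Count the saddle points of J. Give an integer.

3

J separates as a function of p plus a function of q, so ∇J=0 decouples.
∂J/∂p = 24(p - 3)(p + 1)(p + 4) = 0 at p ∈ {-4, -1, 3}; ∂J/∂q = 6q(q + 1) = 0 at q ∈ {-1, 0}.
The Hessian is diagonal: diag(J_pp, J_qq). Second derivatives: J_pp(-4)=504, J_pp(-1)=-288, J_pp(3)=672; J_qq(-1)=-6, J_qq(0)=6.
Saddle points occur where the two diagonal entries have opposite signs: (-4, -1), (-1, 0), (3, -1). Count: 3.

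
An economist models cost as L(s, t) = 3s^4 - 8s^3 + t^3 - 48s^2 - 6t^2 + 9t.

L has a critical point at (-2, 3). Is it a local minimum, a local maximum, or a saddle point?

The mixed partial ∂²L/∂s∂t is 0, so the Hessian at any point is diag(L_ss, L_tt) = diag(12(3s^2 - 4s - 8), 6(t - 2)).
At (-2, 3): H = diag(144, 6).
Both eigenvalues are positive, so H is positive definite: a local minimum.

local minimum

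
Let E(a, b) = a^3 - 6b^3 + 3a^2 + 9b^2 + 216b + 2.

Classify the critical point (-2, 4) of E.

The mixed partial ∂²E/∂a∂b is 0, so the Hessian at any point is diag(E_aa, E_bb) = diag(6(a + 1), 18(-2b + 1)).
At (-2, 4): H = diag(-6, -126).
Both eigenvalues are negative, so H is negative definite: a local maximum.

local maximum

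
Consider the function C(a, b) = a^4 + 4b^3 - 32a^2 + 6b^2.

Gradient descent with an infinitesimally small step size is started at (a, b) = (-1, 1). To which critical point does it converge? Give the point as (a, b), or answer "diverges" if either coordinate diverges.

C is separable, so gradient descent decouples: a follows -∂C/∂a, b follows -∂C/∂b.
∂C/∂a = 4a(a - 4)(a + 4); at a=-1 this is 60, so a decreases.
∂C/∂b = 12b(b + 1); at b=1 this is 24, so b decreases.
a converges to its nearest critical value -4 (a local min of the a-part); b converges to 0. The iterate converges to (-4, 0).

(-4, 0)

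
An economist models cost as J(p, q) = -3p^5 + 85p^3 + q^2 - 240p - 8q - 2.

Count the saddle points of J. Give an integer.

2

J separates as a function of p plus a function of q, so ∇J=0 decouples.
∂J/∂p = -15(p - 4)(p - 1)(p + 1)(p + 4) = 0 at p ∈ {-4, -1, 1, 4}; ∂J/∂q = 2(q - 4) = 0 at q ∈ {4}.
The Hessian is diagonal: diag(J_pp, J_qq). Second derivatives: J_pp(-4)=1800, J_pp(-1)=-450, J_pp(1)=450, J_pp(4)=-1800; J_qq(4)=2.
Saddle points occur where the two diagonal entries have opposite signs: (-1, 4), (4, 4). Count: 2.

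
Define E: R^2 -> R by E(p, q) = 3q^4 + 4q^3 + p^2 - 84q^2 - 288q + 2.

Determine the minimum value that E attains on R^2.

E(p,q) separates as A(p) + B(q) + 2, so its minimum is min A + min B + 2.
A'(p) = 2p vanishes at p ∈ {0}; B'(q) = 12(q - 4)(q + 2)(q + 3) vanishes at q ∈ {-3, -2, 4}.
Local minima of A (where A''>0): A(0)=0. Local minima of B: B(-3)=243, B(4)=-1472.
So the global minimum of E is A(0) + B(4) + 2 = 0 − 1472 + 2 = -1470, attained at (0, 4).

-1470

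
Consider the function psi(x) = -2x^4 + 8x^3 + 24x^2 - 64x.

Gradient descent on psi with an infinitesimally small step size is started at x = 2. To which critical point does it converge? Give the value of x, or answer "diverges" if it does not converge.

psi'(x) = -8(x - 4)(x - 1)(x + 2), so psi'(2) = 64.
Gradient descent moves in the -psi' direction, i.e. x is decreasing.
The nearest critical point in that direction is x = 1, where psi'' = 72 > 0 (a local minimum). The iterate converges there.

1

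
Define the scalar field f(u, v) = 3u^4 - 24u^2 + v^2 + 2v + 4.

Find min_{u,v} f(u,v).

-45

f(u,v) separates as P(u) + Q(v) + 4, so its minimum is min P + min Q + 4.
P'(u) = 12u(u - 2)(u + 2) vanishes at u ∈ {-2, 0, 2}; Q'(v) = 2v + 2 vanishes at v ∈ {-1}.
Local minima of P (where P''>0): P(-2)=-48, P(2)=-48. Local minima of Q: Q(-1)=-1.
So the global minimum of f is P(-2) + Q(-1) + 4 = -48 − 1 + 4 = -45, attained at (-2, -1).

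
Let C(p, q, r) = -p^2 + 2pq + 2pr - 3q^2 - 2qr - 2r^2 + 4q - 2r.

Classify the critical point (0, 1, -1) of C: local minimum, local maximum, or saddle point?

The Hessian is constant: H = [[-2, 2, 2], [2, -6, -2], [2, -2, -4]].
Leading principal minors: Δ₁ = -2, Δ₂ = 8, Δ₃ = -16.
The minors alternate sign starting negative (−, +, −), so H is negative definite: a local maximum.

local maximum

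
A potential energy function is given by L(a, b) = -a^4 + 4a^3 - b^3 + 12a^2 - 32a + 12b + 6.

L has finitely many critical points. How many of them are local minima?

1

L separates as a function of a plus a function of b, so ∇L=0 decouples.
∂L/∂a = -4(a - 4)(a - 1)(a + 2) = 0 at a ∈ {-2, 1, 4}; ∂L/∂b = -3(b - 2)(b + 2) = 0 at b ∈ {-2, 2}.
The Hessian is diagonal: diag(L_aa, L_bb). Second derivatives: L_aa(-2)=-72, L_aa(1)=36, L_aa(4)=-72; L_bb(-2)=12, L_bb(2)=-12.
Local minima occur where both diagonal entries positive: (1, -2). Count: 1.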